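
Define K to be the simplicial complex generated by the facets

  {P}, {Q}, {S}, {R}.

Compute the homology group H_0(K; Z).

H_0 ≅ Z^4.

Order the vertices as P < Q < R < S. Listing each simplex with vertices in this order, K has dimension 0 with simplices:

  0-simplices (4): P, Q, R, S

giving chain groups C_0 ≅ Z^4.

Computing H_k = (kernel of ∂_k) / (image of ∂_{k+1}):

  H_0: rank C_0 − rank ∂_1 = 4 − 0 = 4, and there is no ∂_1, so H_0 ≅ Z^4.

(K is a triangulation of a set of 4 points.)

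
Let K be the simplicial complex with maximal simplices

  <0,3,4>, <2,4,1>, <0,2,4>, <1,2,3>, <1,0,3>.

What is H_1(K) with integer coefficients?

Order the vertices as 0 < 1 < 2 < 3 < 4. Listing each simplex with vertices in this order, K has dimension 2 with simplices:

  0-simplices (5): [0], [1], [2], [3], [4]
  1-simplices (10): [0,1], [0,2], [0,3], [0,4], [1,2], [1,3], [1,4], [2,3], [2,4], [3,4]
  2-simplices (5): [0,1,3], [0,2,4], [0,3,4], [1,2,3], [1,2,4]

giving chain groups C_0 ≅ Z^5, C_1 ≅ Z^10, C_2 ≅ Z^5.

The boundary map ∂_1: C_1 → C_0 sends each edge [p,q] (with p < q) to q − p.
This gives a 5×10 integer matrix of rank 4; reducing to Smith normal form yields diagonal entries (1,1,1,1).

Boundary ∂_2: C_2 → C_1 acts by ∂[p,q,r] = [q,r] − [p,r] + [p,q]. For instance
  ∂[0,1,3] = [1,3] − [0,3] + [0,1],
  ∂[0,2,4] = [2,4] − [0,4] + [0,2].
This gives a 10×5 integer matrix of rank 5; reducing to Smith normal form yields diagonal entries (1,1,1,1,1).

From H_k ≅ ker(∂_k) / im(∂_{k+1}) we obtain:

  H_1: rank ker ∂_1 − rank ∂_2 = (10 − 4) − 5 = 1, and the invariant factors of ∂_2 are all 1, so H_1 = Z.

H_1 = Z.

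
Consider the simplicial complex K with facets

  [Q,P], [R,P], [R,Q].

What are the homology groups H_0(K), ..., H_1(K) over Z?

H_0 = Z,  H_1 = Z.

K has 3 vertices, 3 edges.
rank ∂_0 = 0, rank ∂_1 = 2 ⇒ b_0 = 3 − 0 − 2 = 1; all invariant factors of ∂_1 are 1 so no torsion. So H_0 = Z.
rank ∂_1 = 2, rank ∂_2 = 0 ⇒ b_1 = 3 − 2 − 0 = 1. So H_1 = Z.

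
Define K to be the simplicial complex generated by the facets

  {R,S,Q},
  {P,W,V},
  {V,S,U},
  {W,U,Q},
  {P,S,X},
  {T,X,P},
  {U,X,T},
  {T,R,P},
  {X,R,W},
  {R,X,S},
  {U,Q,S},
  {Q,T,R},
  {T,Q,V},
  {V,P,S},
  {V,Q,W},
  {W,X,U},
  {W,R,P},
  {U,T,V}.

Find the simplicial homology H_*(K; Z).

H_0 ≅ Z,  H_1 ≅ Z × Z/2,  H_2 = 0.

We work with the vertex ordering P < Q < R < S < T < U < V < W < X. The simplices of K, each written with vertices in increasing order, are:

  0-simplices (9): P, Q, R, S, T, U, V, W, X
  1-simplices (27): PR, PS, PT, PV, PW, PX, QR, QS, QT, QU, QV, QW, RS, RT, RW, RX, SU, SV, SX, TU, TV, TX, UV, UW, UX, VW, WX
  2-simplices (18): PRT, PRW, PSV, PSX, PTX, PVW, QRS, QRT, QSU, QTV, QUW, QVW, RSX, RWX, SUV, TUV, TUX, UWX

so the chain groups are C_0 ≅ Z^9, C_1 ≅ Z^27, C_2 ≅ Z^18.

The boundary map ∂_1: C_1 → C_0 sends each edge [p,q] (with p < q) to q − p. For instance
  ∂RW = W − R.
The 9×27 boundary matrix has rank 8 and Smith normal form diag(1,1,1,1,1,1,1,1).

Boundary ∂_2: C_2 → C_1 sends each 2-simplex [p,q,r] to [q,r] − [p,r] + [p,q]. For instance
  ∂TUX = UX − TX + TU,
  ∂QRS = RS − QS + QR.
The 27×18 boundary matrix has rank 18 and Smith normal form diag(1,1,1,1,1,1,1,1,1,1,1,1,1,1,1,1,1,2).

Reading off H_k = ker ∂_k / im ∂_{k+1}:

  H_0: rank C_0 − rank ∂_1 = 9 − 8 = 1, and the invariant factors of ∂_1 are all 1, so H_0 = Z.
  H_1: rank ker ∂_1 − rank ∂_2 = (27 − 8) − 18 = 1, and ∂_2 has invariant factor 2 > 1, so H_1 = Z × Z/2.
  H_2: rank ker ∂_2 − rank ∂_3 = (18 − 18) − 0 = 0, and there is no ∂_3, so H_2 = 0.

As a check, the Euler characteristic is 9 − 27 + 18 = 0, which agrees with 1 − 1 + 0 = 0.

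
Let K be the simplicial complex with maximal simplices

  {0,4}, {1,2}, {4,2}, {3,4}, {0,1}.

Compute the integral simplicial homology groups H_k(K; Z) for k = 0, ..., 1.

Fix the vertex order 0 < 1 < 2 < 3 < 4 and write every simplex with vertices in increasing order. Then dim K = 1 and the simplices of K are:

  0-simplices (5): [0], [1], [2], [3], [4]
  1-simplices (5): [0,1], [0,4], [1,2], [2,4], [3,4]

Hence C_0 ≅ Z^5, C_1 ≅ Z^5.

The boundary map ∂_1: C_1 → C_0 is given by ∂[p,q] = [q] − [p]. For instance
  ∂[3,4] = [4] − [3].
As a 5×5 matrix over Z this has rank 4, with invariant factors (1,1,1,1).

From H_k ≅ ker(∂_k) / im(∂_{k+1}) we obtain:

  H_0: rank C_0 − rank ∂_1 = 5 − 4 = 1, and the invariant factors of ∂_1 are all 1, so H_0 ≅ Z.
  H_1: rank ker ∂_1 − rank ∂_2 = (5 − 4) − 0 = 1, and there is no ∂_2, so H_1 ≅ Z.

As a check, the Euler characteristic is 5 − 5 = 0, which agrees with 1 − 1 = 0.

H_0 = Z,  H_1 = Z.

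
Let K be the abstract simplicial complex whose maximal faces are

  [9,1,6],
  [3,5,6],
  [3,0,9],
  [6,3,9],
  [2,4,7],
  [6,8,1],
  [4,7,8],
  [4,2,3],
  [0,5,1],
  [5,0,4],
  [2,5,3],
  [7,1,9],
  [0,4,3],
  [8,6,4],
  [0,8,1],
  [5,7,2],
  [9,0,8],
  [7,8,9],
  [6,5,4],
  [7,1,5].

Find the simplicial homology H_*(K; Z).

H_0 ≅ Z,  H_1 ≅ Z ⊕ Z/2Z,  H_2 = 0.

We work with the vertex ordering 0 < 1 < 2 < 3 < 4 < 5 < 6 < 7 < 8 < 9. The simplices of K, each written with vertices in increasing order, are:

  0-simplices (10): [0], [1], [2], [3], [4], [5], [6], [7], [8], [9]
  1-simplices (30): (30 of them)
  2-simplices (20): (20 of them)

giving chain groups C_0 ≅ Z^10, C_1 ≅ Z^30, C_2 ≅ Z^20.

The boundary map ∂_1: C_1 → C_0 is given by ∂[p,q] = [q] − [p].
The resulting 10×30 matrix has rank 9, and its Smith normal form has invariant factors (1,1,1,1,1,1,1,1,1).

The boundary map ∂_2: C_2 → C_1 acts by ∂[p,q,r] = [q,r] − [p,r] + [p,q]. For instance
  ∂[2,3,4] = [3,4] − [2,4] + [2,3],
  ∂[0,1,5] = [1,5] − [0,5] + [0,1].
This gives a 30×20 integer matrix of rank 20; reducing to Smith normal form yields diagonal entries (1,1,1,1,1,1,1,1,1,1,1,1,1,1,1,1,1,1,1,2).

Reading off H_k = ker ∂_k / im ∂_{k+1}:

  H_0: rank C_0 − rank ∂_1 = 10 − 9 = 1, and the invariant factors of ∂_1 are all 1, so H_0 = Z.
  H_1: rank ker ∂_1 − rank ∂_2 = (30 − 9) − 20 = 1, and ∂_2 has invariant factor 2 > 1, so H_1 = Z ⊕ Z/2Z.
  H_2: rank ker ∂_2 − rank ∂_3 = (20 − 20) − 0 = 0, and there is no ∂_3, so H_2 = 0.

As a check, the Euler characteristic is 10 − 30 + 20 = 0, which agrees with 1 − 1 + 0 = 0.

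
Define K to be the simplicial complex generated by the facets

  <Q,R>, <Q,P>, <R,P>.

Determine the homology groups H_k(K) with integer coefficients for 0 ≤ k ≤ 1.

H_0 = Z,  H_1 = Z.

K has 3 vertices, 3 edges.
rank ∂_0 = 0, rank ∂_1 = 2 ⇒ b_0 = 3 − 0 − 2 = 1; all invariant factors of ∂_1 are 1 so no torsion. So H_0 ≅ Z.
rank ∂_1 = 2, rank ∂_2 = 0 ⇒ b_1 = 3 − 2 − 0 = 1. So H_1 ≅ Z.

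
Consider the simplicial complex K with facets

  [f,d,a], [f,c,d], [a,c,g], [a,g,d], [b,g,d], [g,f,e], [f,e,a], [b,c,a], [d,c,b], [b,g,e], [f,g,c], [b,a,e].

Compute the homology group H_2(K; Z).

K has 7 vertices, 18 edges, 12 triangles.
rank ∂_2 = 12, rank ∂_3 = 0 ⇒ b_2 = 12 − 12 − 0 = 0. So H_2 = 0.

H_2 ≅ 0.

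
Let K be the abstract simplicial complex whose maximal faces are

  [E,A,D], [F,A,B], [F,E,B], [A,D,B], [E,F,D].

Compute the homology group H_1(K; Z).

Order the vertices as A < B < D < E < F. Listing each simplex with vertices in this order, K has dimension 2 with simplices:

  0-simplices (5): A, B, D, E, F
  1-simplices (10): AB, AD, AE, AF, BD, BE, BF, DE, DF, EF
  2-simplices (5): ABD, ABF, ADE, BEF, DEF

so the chain groups are C_0 ≅ Z^5, C_1 ≅ Z^10, C_2 ≅ Z^5.

Boundary ∂_1: C_1 → C_0 sends each edge [p,q] (with p < q) to q − p.
As a 5×10 matrix over Z this has rank 4, with invariant factors (1,1,1,1).

∂_2: C_2 → C_1 sends each 2-simplex [p,q,r] to [q,r] − [p,r] + [p,q]. For instance
  ∂ABD = BD − AD + AB,
  ∂DEF = EF − DF + DE.
This gives a 10×5 integer matrix of rank 5; reducing to Smith normal form yields diagonal entries (1,1,1,1,1).

Now H_k = ker ∂_k / im ∂_{k+1}, so:

  H_1: rank ker ∂_1 − rank ∂_2 = (10 − 4) − 5 = 1, and the invariant factors of ∂_2 are all 1, so H_1 ≅ Z.

(K is a triangulation of the Möbius band.)

H_1 ≅ Z.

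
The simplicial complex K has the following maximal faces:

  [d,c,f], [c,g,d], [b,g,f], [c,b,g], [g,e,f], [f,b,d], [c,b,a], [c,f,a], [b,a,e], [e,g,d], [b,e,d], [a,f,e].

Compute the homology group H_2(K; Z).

Take the total order a < b < c < d < e < f < g on the vertex set. Then K (dimension 2) consists of the simplices:

  0-simplices (7): a, b, c, d, e, f, g
  1-simplices (18): ab, ac, ae, af, bc, bd, be, bf, bg, cd, cf, cg, de, df, dg, ef, eg, fg
  2-simplices (12): abc, abe, acf, aef, bcg, bde, bdf, bfg, cdf, cdg, deg, efg

Hence C_0 ≅ Z^7, C_1 ≅ Z^18, C_2 ≅ Z^12.

∂_1: C_1 → C_0 is given by ∂[p,q] = [q] − [p].
The 7×18 boundary matrix has rank 6 and Smith normal form diag(1,1,1,1,1,1).

Boundary ∂_2: C_2 → C_1 acts by ∂[p,q,r] = [q,r] − [p,r] + [p,q]. For instance
  ∂abe = be − ae + ab,
  ∂cdg = dg − cg + cd.
This gives a 18×12 integer matrix of rank 12; reducing to Smith normal form yields diagonal entries (1,1,1,1,1,1,1,1,1,1,1,2).

Computing H_k = (kernel of ∂_k) / (image of ∂_{k+1}):

  H_2: rank ker ∂_2 − rank ∂_3 = (12 − 12) − 0 = 0, and there is no ∂_3, so H_2 ≅ 0.

H_2 = 0.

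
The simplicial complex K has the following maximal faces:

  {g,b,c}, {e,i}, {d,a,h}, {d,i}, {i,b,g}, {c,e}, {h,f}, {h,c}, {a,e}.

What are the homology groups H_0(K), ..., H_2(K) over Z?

H_0 ≅ Z,  H_1 ≅ Z^3,  H_2 = 0.

Take the total order a < b < c < d < e < f < g < h < i on the vertex set. Then K (dimension 2) consists of the simplices:

  0-simplices (9): a, b, c, d, e, f, g, h, i
  1-simplices (14): ad, ae, ah, bc, bg, bi, ce, cg, ch, dh, di, ei, fh, gi
  2-simplices (3): adh, bcg, bgi

giving chain groups C_0 ≅ Z^9, C_1 ≅ Z^14, C_2 ≅ Z^3.

Boundary ∂_1: C_1 → C_0 is given by ∂[p,q] = [q] − [p]. For instance
  ∂ae = e − a.
The 9×14 boundary matrix has rank 8 and Smith normal form diag(1,1,1,1,1,1,1,1).

∂_2: C_2 → C_1 maps a triangle to the signed sum of its edges. For instance
  ∂bcg = cg − bg + bc,
  ∂bgi = gi − bi + bg.
As a 14×3 matrix over Z this has rank 3, with invariant factors (1,1,1).

Now H_k = ker ∂_k / im ∂_{k+1}, so:

  H_0: rank C_0 − rank ∂_1 = 9 − 8 = 1, and the invariant factors of ∂_1 are all 1, so H_0 ≅ Z.
  H_1: rank ker ∂_1 − rank ∂_2 = (14 − 8) − 3 = 3, and the invariant factors of ∂_2 are all 1, so H_1 ≅ Z^3.
  H_2: rank ker ∂_2 − rank ∂_3 = (3 − 3) − 0 = 0, and there is no ∂_3, so H_2 ≅ 0.

As a check, the Euler characteristic is 9 − 14 + 3 = -2, which agrees with 1 − 3 + 0 = -2.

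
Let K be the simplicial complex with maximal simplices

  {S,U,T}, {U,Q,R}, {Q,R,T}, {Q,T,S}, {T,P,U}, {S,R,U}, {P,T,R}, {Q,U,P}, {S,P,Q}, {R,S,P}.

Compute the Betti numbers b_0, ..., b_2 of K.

We work with the vertex ordering P < Q < R < S < T < U. The simplices of K, each written with vertices in increasing order, are:

  0-simplices (6): P, Q, R, S, T, U
  1-simplices (15): PQ, PR, PS, PT, PU, QR, QS, QT, QU, RS, RT, RU, ST, SU, TU
  2-simplices (10): PQS, PQU, PRS, PRT, PTU, QRT, QRU, QST, RSU, STU

so the chain groups are C_0 ≅ Z^6, C_1 ≅ Z^15, C_2 ≅ Z^10.

The boundary map ∂_1: C_1 → C_0 is given by ∂[p,q] = [q] − [p]. For instance
  ∂RT = T − R.
As a 6×15 matrix over Z this has rank 5, with invariant factors (1,1,1,1,1).

∂_2: C_2 → C_1 sends each 2-simplex [p,q,r] to [q,r] − [p,r] + [p,q]. For instance
  ∂RSU = SU − RU + RS,
  ∂QRT = RT − QT + QR.
This gives a 15×10 integer matrix of rank 10; reducing to Smith normal form yields diagonal entries (1,1,1,1,1,1,1,1,1,2).

Reading off H_k = ker ∂_k / im ∂_{k+1}:

  H_0: rank C_0 − rank ∂_1 = 6 − 5 = 1, and the invariant factors of ∂_1 are all 1, so H_0 = Z.
  H_1: rank ker ∂_1 − rank ∂_2 = (15 − 5) − 10 = 0, and ∂_2 has invariant factor 2 > 1, so H_1 = Z/2.
  H_2: rank ker ∂_2 − rank ∂_3 = (10 − 10) − 0 = 0, and there is no ∂_3, so H_2 = 0.

As a check, the Euler characteristic is 6 − 15 + 10 = 1, which agrees with 1 − 0 + 0 = 1.

Hence the Betti numbers are b_0 = 1, b_1 = 0, b_2 = 0.

b_0 = 1, b_1 = 0, b_2 = 0.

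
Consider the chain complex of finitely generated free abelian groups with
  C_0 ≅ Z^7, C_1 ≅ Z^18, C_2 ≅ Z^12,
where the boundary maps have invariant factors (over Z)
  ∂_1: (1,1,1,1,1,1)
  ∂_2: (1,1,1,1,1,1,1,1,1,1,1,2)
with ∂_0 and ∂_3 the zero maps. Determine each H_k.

H_0 = Z,  H_1 = Z/2,  H_2 = 0.

H_0: b_0 = 7 − 0 − 6 = 1; torsion from ∂_1 factors > 1: none. So H_0 = Z.
H_1: b_1 = 18 − 6 − 12 = 0; torsion from ∂_2 factors > 1: [2]. So H_1 = Z/2.
H_2: b_2 = 12 − 12 − 0 = 0; torsion from ∂_3 factors > 1: none. So H_2 = 0.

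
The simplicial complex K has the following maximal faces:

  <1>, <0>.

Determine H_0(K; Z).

H_0 = Z^2.

We work with the vertex ordering 0 < 1. The simplices of K, each written with vertices in increasing order, are:

  0-simplices (2): [0], [1]

giving chain groups C_0 ≅ Z^2.

Computing H_k = (kernel of ∂_k) / (image of ∂_{k+1}):

  H_0: rank C_0 − rank ∂_1 = 2 − 0 = 2, and there is no ∂_1, so H_0 = Z^2.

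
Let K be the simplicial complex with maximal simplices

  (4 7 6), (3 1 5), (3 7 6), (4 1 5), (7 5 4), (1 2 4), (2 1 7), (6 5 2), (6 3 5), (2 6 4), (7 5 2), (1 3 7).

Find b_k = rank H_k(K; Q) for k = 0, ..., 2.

b_0 = 1, b_1 = 0, b_2 = 0.

Fix the vertex order 1 < 2 < 3 < 4 < 5 < 6 < 7 and write every simplex with vertices in increasing order. Then dim K = 2 and the simplices of K are:

  0-simplices (7): [1], [2], [3], [4], [5], [6], [7]
  1-simplices (18): [1,2], [1,3], [1,4], [1,5], [1,7], [2,4], [2,5], [2,6], [2,7], [3,5], [3,6], [3,7], [4,5], [4,6], [4,7], [5,6], [5,7], [6,7]
  2-simplices (12): [1,2,4], [1,2,7], [1,3,5], [1,3,7], [1,4,5], [2,4,6], [2,5,6], [2,5,7], [3,5,6], [3,6,7], [4,5,7], [4,6,7]

Hence C_0 ≅ Z^7, C_1 ≅ Z^18, C_2 ≅ Z^12.

Boundary ∂_1: C_1 → C_0 is given by ∂[p,q] = [q] − [p]. For instance
  ∂[2,5] = [5] − [2].
The 7×18 boundary matrix has rank 6 and Smith normal form diag(1,1,1,1,1,1).

Boundary ∂_2: C_2 → C_1 maps a triangle to the signed sum of its edges. For instance
  ∂[1,4,5] = [4,5] − [1,5] + [1,4],
  ∂[2,4,6] = [4,6] − [2,6] + [2,4].
This gives a 18×12 integer matrix of rank 12; reducing to Smith normal form yields diagonal entries (1,1,1,1,1,1,1,1,1,1,1,2).

Now H_k = ker ∂_k / im ∂_{k+1}, so:

  H_0: rank C_0 − rank ∂_1 = 7 − 6 = 1, and the invariant factors of ∂_1 are all 1, so H_0 = Z.
  H_1: rank ker ∂_1 − rank ∂_2 = (18 − 6) − 12 = 0, and ∂_2 has invariant factor 2 > 1, so H_1 = Z_2.
  H_2: rank ker ∂_2 − rank ∂_3 = (12 − 12) − 0 = 0, and there is no ∂_3, so H_2 = 0.

As a check, the Euler characteristic is 7 − 18 + 12 = 1, which agrees with 1 − 0 + 0 = 1.
(K is a triangulation of the real projective plane RP^2.)

Hence the Betti numbers are b_0 = 1, b_1 = 0, b_2 = 0.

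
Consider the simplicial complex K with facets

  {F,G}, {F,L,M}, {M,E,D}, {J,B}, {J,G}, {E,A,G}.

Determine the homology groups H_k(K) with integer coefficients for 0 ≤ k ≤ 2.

H_0 ≅ Z,  H_1 ≅ Z,  H_2 = 0.

Take the total order A < B < D < E < F < G < J < L < M on the vertex set. Then K (dimension 2) consists of the simplices:

  0-simplices (9): A, B, D, E, F, G, J, L, M
  1-simplices (12): AE, AG, BJ, DE, DM, EG, EM, FG, FL, FM, GJ, LM
  2-simplices (3): AEG, DEM, FLM

giving chain groups C_0 ≅ Z^9, C_1 ≅ Z^12, C_2 ≅ Z^3.

∂_1: C_1 → C_0 maps an edge to its endpoints' difference, ∂[p,q] = q − p.
The 9×12 boundary matrix has rank 8 and Smith normal form diag(1,1,1,1,1,1,1,1).

The boundary map ∂_2: C_2 → C_1 acts by ∂[p,q,r] = [q,r] − [p,r] + [p,q]. For instance
  ∂DEM = EM − DM + DE,
  ∂AEG = EG − AG + AE.
The 12×3 boundary matrix has rank 3 and Smith normal form diag(1,1,1).

Reading off H_k = ker ∂_k / im ∂_{k+1}:

  H_0: rank C_0 − rank ∂_1 = 9 − 8 = 1, and the invariant factors of ∂_1 are all 1, so H_0 ≅ Z.
  H_1: rank ker ∂_1 − rank ∂_2 = (12 − 8) − 3 = 1, and the invariant factors of ∂_2 are all 1, so H_1 ≅ Z.
  H_2: rank ker ∂_2 − rank ∂_3 = (3 − 3) − 0 = 0, and there is no ∂_3, so H_2 ≅ 0.

As a check, the Euler characteristic is 9 − 12 + 3 = 0, which agrees with 1 − 1 + 0 = 0.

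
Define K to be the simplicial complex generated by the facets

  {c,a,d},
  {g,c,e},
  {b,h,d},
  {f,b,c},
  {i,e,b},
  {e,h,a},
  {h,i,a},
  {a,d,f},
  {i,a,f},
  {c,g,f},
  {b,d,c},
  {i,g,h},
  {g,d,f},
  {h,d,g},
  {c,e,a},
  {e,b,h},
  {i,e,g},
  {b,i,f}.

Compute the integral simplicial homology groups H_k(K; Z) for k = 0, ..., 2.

H_0 ≅ Z,  H_1 ≅ Z ⊕ Z/2,  H_2 = 0.

We work with the vertex ordering a < b < c < d < e < f < g < h < i. The simplices of K, each written with vertices in increasing order, are:

  0-simplices (9): a, b, c, d, e, f, g, h, i
  1-simplices (27): ac, ad, ae, af, ah, ai, bc, bd, be, bf, bh, bi, cd, ce, cf, cg, df, dg, dh, eg, eh, ei, fg, fi, gh, gi, hi
  2-simplices (18): acd, ace, adf, aeh, afi, ahi, bcd, bcf, bdh, beh, bei, bfi, ceg, cfg, dfg, dgh, egi, ghi

Hence C_0 ≅ Z^9, C_1 ≅ Z^27, C_2 ≅ Z^18.

Boundary ∂_1: C_1 → C_0 is given by ∂[p,q] = [q] − [p].
As a 9×27 matrix over Z this has rank 8, with invariant factors (1,1,1,1,1,1,1,1).

∂_2: C_2 → C_1 maps a triangle to the signed sum of its edges. For instance
  ∂aeh = eh − ah + ae,
  ∂adf = df − af + ad.
The 27×18 boundary matrix has rank 18 and Smith normal form diag(1,1,1,1,1,1,1,1,1,1,1,1,1,1,1,1,1,2).

Reading off H_k = ker ∂_k / im ∂_{k+1}:

  H_0: rank C_0 − rank ∂_1 = 9 − 8 = 1, and the invariant factors of ∂_1 are all 1, so H_0 ≅ Z.
  H_1: rank ker ∂_1 − rank ∂_2 = (27 − 8) − 18 = 1, and ∂_2 has invariant factor 2 > 1, so H_1 ≅ Z ⊕ Z/2.
  H_2: rank ker ∂_2 − rank ∂_3 = (18 − 18) − 0 = 0, and there is no ∂_3, so H_2 ≅ 0.

As a check, the Euler characteristic is 9 − 27 + 18 = 0, which agrees with 1 − 1 + 0 = 0.
(K is a triangulation of the Klein bottle.)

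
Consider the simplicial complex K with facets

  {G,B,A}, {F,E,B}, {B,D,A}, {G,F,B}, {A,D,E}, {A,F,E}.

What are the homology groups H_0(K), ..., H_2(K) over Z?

H_0 = Z,  H_1 = Z,  H_2 = 0.

Order the vertices as A < B < D < E < F < G. Listing each simplex with vertices in this order, K has dimension 2 with simplices:

  0-simplices (6): A, B, D, E, F, G
  1-simplices (12): AB, AD, AE, AF, AG, BD, BE, BF, BG, DE, EF, FG
  2-simplices (6): ABD, ABG, ADE, AEF, BEF, BFG

Hence C_0 ≅ Z^6, C_1 ≅ Z^12, C_2 ≅ Z^6.

The boundary map ∂_1: C_1 → C_0 maps an edge to its endpoints' difference, ∂[p,q] = q − p. For instance
  ∂AE = E − A.
The 6×12 boundary matrix has rank 5 and Smith normal form diag(1,1,1,1,1).

The boundary map ∂_2: C_2 → C_1 acts by ∂[p,q,r] = [q,r] − [p,r] + [p,q]. For instance
  ∂BEF = EF − BF + BE,
  ∂ABD = BD − AD + AB.
As a 12×6 matrix over Z this has rank 6, with invariant factors (1,1,1,1,1,1).

Reading off H_k = ker ∂_k / im ∂_{k+1}:

  H_0: rank C_0 − rank ∂_1 = 6 − 5 = 1, and the invariant factors of ∂_1 are all 1, so H_0 ≅ Z.
  H_1: rank ker ∂_1 − rank ∂_2 = (12 − 5) − 6 = 1, and the invariant factors of ∂_2 are all 1, so H_1 ≅ Z.
  H_2: rank ker ∂_2 − rank ∂_3 = (6 − 6) − 0 = 0, and there is no ∂_3, so H_2 ≅ 0.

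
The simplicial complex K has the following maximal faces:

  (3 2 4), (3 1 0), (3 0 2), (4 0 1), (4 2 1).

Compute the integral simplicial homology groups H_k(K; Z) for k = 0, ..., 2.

H_0 ≅ Z,  H_1 ≅ Z,  H_2 = 0.

Fix the vertex order 0 < 1 < 2 < 3 < 4 and write every simplex with vertices in increasing order. Then dim K = 2 and the simplices of K are:

  0-simplices (5): [0], [1], [2], [3], [4]
  1-simplices (10): [0,1], [0,2], [0,3], [0,4], [1,2], [1,3], [1,4], [2,3], [2,4], [3,4]
  2-simplices (5): [0,1,3], [0,1,4], [0,2,3], [1,2,4], [2,3,4]

giving chain groups C_0 ≅ Z^5, C_1 ≅ Z^10, C_2 ≅ Z^5.

Boundary ∂_1: C_1 → C_0 maps an edge to its endpoints' difference, ∂[p,q] = q − p.
As a 5×10 matrix over Z this has rank 4, with invariant factors (1,1,1,1).

The boundary map ∂_2: C_2 → C_1 sends each 2-simplex [p,q,r] to [q,r] − [p,r] + [p,q]. For instance
  ∂[0,2,3] = [2,3] − [0,3] + [0,2],
  ∂[0,1,4] = [1,4] − [0,4] + [0,1].
As a 10×5 matrix over Z this has rank 5, with invariant factors (1,1,1,1,1).

Computing H_k = (kernel of ∂_k) / (image of ∂_{k+1}):

  H_0: rank C_0 − rank ∂_1 = 5 − 4 = 1, and the invariant factors of ∂_1 are all 1, so H_0 = Z.
  H_1: rank ker ∂_1 − rank ∂_2 = (10 − 4) − 5 = 1, and the invariant factors of ∂_2 are all 1, so H_1 = Z.
  H_2: rank ker ∂_2 − rank ∂_3 = (5 − 5) − 0 = 0, and there is no ∂_3, so H_2 = 0.

As a check, the Euler characteristic is 5 − 10 + 5 = 0, which agrees with 1 − 1 + 0 = 0.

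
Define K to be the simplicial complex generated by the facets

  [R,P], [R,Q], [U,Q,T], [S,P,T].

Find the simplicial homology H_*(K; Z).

Take the total order P < Q < R < S < T < U on the vertex set. Then K (dimension 2) consists of the simplices:

  0-simplices (6): P, Q, R, S, T, U
  1-simplices (8): PR, PS, PT, QR, QT, QU, ST, TU
  2-simplices (2): PST, QTU

so the chain groups are C_0 ≅ Z^6, C_1 ≅ Z^8, C_2 ≅ Z^2.

Boundary ∂_1: C_1 → C_0 sends each edge [p,q] (with p < q) to q − p.
The resulting 6×8 matrix has rank 5, and its Smith normal form has invariant factors (1,1,1,1,1).

The boundary map ∂_2: C_2 → C_1 maps a triangle to the signed sum of its edges. For instance
  ∂QTU = TU − QU + QT,
  ∂PST = ST − PT + PS.
As a 8×2 matrix over Z this has rank 2, with invariant factors (1,1).

Computing H_k = (kernel of ∂_k) / (image of ∂_{k+1}):

  H_0: rank C_0 − rank ∂_1 = 6 − 5 = 1, and the invariant factors of ∂_1 are all 1, so H_0 = Z.
  H_1: rank ker ∂_1 − rank ∂_2 = (8 − 5) − 2 = 1, and the invariant factors of ∂_2 are all 1, so H_1 = Z.
  H_2: rank ker ∂_2 − rank ∂_3 = (2 − 2) − 0 = 0, and there is no ∂_3, so H_2 = 0.

As a check, the Euler characteristic is 6 − 8 + 2 = 0, which agrees with 1 − 1 + 0 = 0.

H_0 ≅ Z,  H_1 ≅ Z,  H_2 = 0.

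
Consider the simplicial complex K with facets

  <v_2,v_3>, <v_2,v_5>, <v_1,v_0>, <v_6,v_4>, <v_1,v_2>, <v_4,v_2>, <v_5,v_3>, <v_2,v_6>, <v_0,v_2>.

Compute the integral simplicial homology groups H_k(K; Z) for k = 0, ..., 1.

Take the total order v_0 < v_1 < v_2 < v_3 < v_4 < v_5 < v_6 on the vertex set. Then K (dimension 1) consists of the simplices:

  0-simplices (7): [v_0], [v_1], [v_2], [v_3], [v_4], [v_5], [v_6]
  1-simplices (9): [v_0,v_1], [v_0,v_2], [v_1,v_2], [v_2,v_3], [v_2,v_4], [v_2,v_5], [v_2,v_6], [v_3,v_5], [v_4,v_6]

giving chain groups C_0 ≅ Z^7, C_1 ≅ Z^9.

The boundary map ∂_1: C_1 → C_0 is given by ∂[p,q] = [q] − [p].
As a 7×9 matrix over Z this has rank 6, with invariant factors (1,1,1,1,1,1).

Computing H_k = (kernel of ∂_k) / (image of ∂_{k+1}):

  H_0: rank C_0 − rank ∂_1 = 7 − 6 = 1, and the invariant factors of ∂_1 are all 1, so H_0 ≅ Z.
  H_1: rank ker ∂_1 − rank ∂_2 = (9 − 6) − 0 = 3, and there is no ∂_2, so H_1 ≅ Z^3.

As a check, the Euler characteristic is 7 − 9 = -2, which agrees with 1 − 3 = -2.

H_0 = Z,  H_1 = Z^3.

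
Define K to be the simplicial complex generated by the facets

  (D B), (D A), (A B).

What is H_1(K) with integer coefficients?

We work with the vertex ordering A < B < D. The simplices of K, each written with vertices in increasing order, are:

  0-simplices (3): A, B, D
  1-simplices (3): AB, AD, BD

giving chain groups C_0 ≅ Z^3, C_1 ≅ Z^3.

∂_1: C_1 → C_0 sends each edge [p,q] (with p < q) to q − p.
The 3×3 boundary matrix has rank 2 and Smith normal form diag(1,1).

Computing H_k = (kernel of ∂_k) / (image of ∂_{k+1}):

  H_1: rank ker ∂_1 − rank ∂_2 = (3 − 2) − 0 = 1, and there is no ∂_2, so H_1 = Z.

(K is a triangulation of the circle S^1.)

H_1 = Z.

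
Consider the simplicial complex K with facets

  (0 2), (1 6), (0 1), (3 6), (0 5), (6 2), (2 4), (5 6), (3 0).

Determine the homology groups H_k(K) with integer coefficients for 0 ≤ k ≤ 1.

K has 7 vertices, 9 edges.
rank ∂_0 = 0, rank ∂_1 = 6 ⇒ b_0 = 7 − 0 − 6 = 1; all invariant factors of ∂_1 are 1 so no torsion. So H_0 ≅ Z.
rank ∂_1 = 6, rank ∂_2 = 0 ⇒ b_1 = 9 − 6 − 0 = 3. So H_1 ≅ Z^3.

H_0 ≅ Z,  H_1 ≅ Z^3.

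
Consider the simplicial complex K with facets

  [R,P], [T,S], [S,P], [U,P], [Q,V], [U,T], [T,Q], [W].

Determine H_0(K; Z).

H_0 ≅ Z^2.

We work with the vertex ordering P < Q < R < S < T < U < V < W. The simplices of K, each written with vertices in increasing order, are:

  0-simplices (8): P, Q, R, S, T, U, V, W
  1-simplices (7): PR, PS, PU, QT, QV, ST, TU

Hence C_0 ≅ Z^8, C_1 ≅ Z^7.

Boundary ∂_1: C_1 → C_0 is given by ∂[p,q] = [q] − [p]. For instance
  ∂QT = T − Q.
The 8×7 boundary matrix has rank 6 and Smith normal form diag(1,1,1,1,1,1).

From H_k ≅ ker(∂_k) / im(∂_{k+1}) we obtain:

  H_0: rank C_0 − rank ∂_1 = 8 − 6 = 2, and the invariant factors of ∂_1 are all 1, so H_0 ≅ Z^2.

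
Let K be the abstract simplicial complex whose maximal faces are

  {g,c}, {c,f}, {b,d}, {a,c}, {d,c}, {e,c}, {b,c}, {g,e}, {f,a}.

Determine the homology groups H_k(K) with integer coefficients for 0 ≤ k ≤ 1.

H_0 ≅ Z,  H_1 ≅ Z^3.

K has 7 vertices, 9 edges.
rank ∂_0 = 0, rank ∂_1 = 6 ⇒ b_0 = 7 − 0 − 6 = 1; all invariant factors of ∂_1 are 1 so no torsion. So H_0 ≅ Z.
rank ∂_1 = 6, rank ∂_2 = 0 ⇒ b_1 = 9 − 6 − 0 = 3. So H_1 ≅ Z^3.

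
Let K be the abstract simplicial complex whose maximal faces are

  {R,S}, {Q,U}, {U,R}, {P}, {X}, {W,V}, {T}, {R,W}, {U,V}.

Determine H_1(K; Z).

We work with the vertex ordering P < Q < R < S < T < U < V < W < X. The simplices of K, each written with vertices in increasing order, are:

  0-simplices (9): P, Q, R, S, T, U, V, W, X
  1-simplices (6): QU, RS, RU, RW, UV, VW

Hence C_0 ≅ Z^9, C_1 ≅ Z^6.

∂_1: C_1 → C_0 sends each edge [p,q] (with p < q) to q − p. For instance
  ∂RS = S − R.
This gives a 9×6 integer matrix of rank 5; reducing to Smith normal form yields diagonal entries (1,1,1,1,1).

Reading off H_k = ker ∂_k / im ∂_{k+1}:

  H_1: rank ker ∂_1 − rank ∂_2 = (6 − 5) − 0 = 1, and there is no ∂_2, so H_1 = Z.

H_1 ≅ Z.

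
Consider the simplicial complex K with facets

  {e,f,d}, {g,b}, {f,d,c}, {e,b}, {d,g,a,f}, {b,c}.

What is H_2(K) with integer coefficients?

Order the vertices as a < b < c < d < e < f < g. Listing each simplex with vertices in this order, K has dimension 3 with simplices:

  0-simplices (7): a, b, c, d, e, f, g
  1-simplices (13): ad, af, ag, bc, be, bg, cd, cf, de, df, dg, ef, fg
  2-simplices (6): adf, adg, afg, cdf, def, dfg
  3-simplices (1): adfg

giving chain groups C_0 ≅ Z^7, C_1 ≅ Z^13, C_2 ≅ Z^6, C_3 ≅ Z^1.

Boundary ∂_1: C_1 → C_0 maps an edge to its endpoints' difference, ∂[p,q] = q − p. For instance
  ∂ag = g − a.
As a 7×13 matrix over Z this has rank 6, with invariant factors (1,1,1,1,1,1).

Boundary ∂_2: C_2 → C_1 maps a triangle to the signed sum of its edges. For instance
  ∂cdf = df − cf + cd,
  ∂afg = fg − ag + af.
The resulting 13×6 matrix has rank 5, and its Smith normal form has invariant factors (1,1,1,1,1).

Boundary ∂_3: C_3 → C_2 sends each 3-simplex σ to the alternating sum Σ_i (−1)^i (σ with its i-th vertex removed). For instance
  ∂adfg = dfg − afg + adg − adf.
The 6×1 boundary matrix has rank 1 and Smith normal form diag(1).

Reading off H_k = ker ∂_k / im ∂_{k+1}:

  H_2: rank ker ∂_2 − rank ∂_3 = (6 − 5) − 1 = 0, and the invariant factors of ∂_3 are all 1, so H_2 ≅ 0.

H_2 = 0.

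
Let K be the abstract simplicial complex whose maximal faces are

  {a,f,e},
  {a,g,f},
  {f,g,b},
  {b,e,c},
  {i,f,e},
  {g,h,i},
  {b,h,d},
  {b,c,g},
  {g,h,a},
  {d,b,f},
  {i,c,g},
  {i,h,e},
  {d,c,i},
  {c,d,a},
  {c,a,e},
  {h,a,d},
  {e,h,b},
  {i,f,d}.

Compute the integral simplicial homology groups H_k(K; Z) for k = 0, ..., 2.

H_0 = Z,  H_1 = Z^2,  H_2 = Z.

Fix the vertex order a < b < c < d < e < f < g < h < i and write every simplex with vertices in increasing order. Then dim K = 2 and the simplices of K are:

  0-simplices (9): a, b, c, d, e, f, g, h, i
  1-simplices (27): ac, ad, ae, af, ag, ah, bc, bd, be, bf, bg, bh, cd, ce, cg, ci, df, dh, di, ef, eh, ei, fg, fi, gh, gi, hi
  2-simplices (18): acd, ace, adh, aef, afg, agh, bce, bcg, bdf, bdh, beh, bfg, cdi, cgi, dfi, efi, ehi, ghi

so the chain groups are C_0 ≅ Z^9, C_1 ≅ Z^27, C_2 ≅ Z^18.

Boundary ∂_1: C_1 → C_0 maps an edge to its endpoints' difference, ∂[p,q] = q − p. For instance
  ∂hi = i − h.
The 9×27 boundary matrix has rank 8 and Smith normal form diag(1,1,1,1,1,1,1,1).

∂_2: C_2 → C_1 acts by ∂[p,q,r] = [q,r] − [p,r] + [p,q]. For instance
  ∂bdf = df − bf + bd,
  ∂afg = fg − ag + af.
As a 27×18 matrix over Z this has rank 17, with invariant factors (1,1,1,1,1,1,1,1,1,1,1,1,1,1,1,1,1).

From H_k ≅ ker(∂_k) / im(∂_{k+1}) we obtain:

  H_0: rank C_0 − rank ∂_1 = 9 − 8 = 1, and the invariant factors of ∂_1 are all 1, so H_0 ≅ Z.
  H_1: rank ker ∂_1 − rank ∂_2 = (27 − 8) − 17 = 2, and the invariant factors of ∂_2 are all 1, so H_1 ≅ Z^2.
  H_2: rank ker ∂_2 − rank ∂_3 = (18 − 17) − 0 = 1, and there is no ∂_3, so H_2 ≅ Z.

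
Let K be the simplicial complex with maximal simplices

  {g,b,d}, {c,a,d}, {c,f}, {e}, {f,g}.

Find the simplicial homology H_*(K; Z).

K has 7 vertices, 8 edges, 2 triangles.
rank ∂_0 = 0, rank ∂_1 = 5 ⇒ b_0 = 7 − 0 − 5 = 2; all invariant factors of ∂_1 are 1 so no torsion. So H_0 = Z^2.
rank ∂_1 = 5, rank ∂_2 = 2 ⇒ b_1 = 8 − 5 − 2 = 1; all invariant factors of ∂_2 are 1 so no torsion. So H_1 = Z.
rank ∂_2 = 2, rank ∂_3 = 0 ⇒ b_2 = 2 − 2 − 0 = 0. So H_2 = 0.

H_0 ≅ Z^2,  H_1 ≅ Z,  H_2 = 0.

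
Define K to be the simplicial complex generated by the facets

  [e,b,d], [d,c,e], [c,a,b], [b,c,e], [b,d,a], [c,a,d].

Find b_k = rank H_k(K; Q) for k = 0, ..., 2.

Order the vertices as a < b < c < d < e. Listing each simplex with vertices in this order, K has dimension 2 with simplices:

  0-simplices (5): a, b, c, d, e
  1-simplices (9): ab, ac, ad, bc, bd, be, cd, ce, de
  2-simplices (6): abc, abd, acd, bce, bde, cde

Hence C_0 ≅ Z^5, C_1 ≅ Z^9, C_2 ≅ Z^6.

Boundary ∂_1: C_1 → C_0 is given by ∂[p,q] = [q] − [p]. For instance
  ∂ce = e − c.
The 5×9 boundary matrix has rank 4 and Smith normal form diag(1,1,1,1).

∂_2: C_2 → C_1 acts by ∂[p,q,r] = [q,r] − [p,r] + [p,q]. For instance
  ∂cde = de − ce + cd,
  ∂abd = bd − ad + ab.
The 9×6 boundary matrix has rank 5 and Smith normal form diag(1,1,1,1,1).

From H_k ≅ ker(∂_k) / im(∂_{k+1}) we obtain:

  H_0: rank C_0 − rank ∂_1 = 5 − 4 = 1, and the invariant factors of ∂_1 are all 1, so H_0 ≅ Z.
  H_1: rank ker ∂_1 − rank ∂_2 = (9 − 4) − 5 = 0, and the invariant factors of ∂_2 are all 1, so H_1 ≅ 0.
  H_2: rank ker ∂_2 − rank ∂_3 = (6 − 5) − 0 = 1, and there is no ∂_3, so H_2 ≅ Z.

(K is a triangulation of the 2-sphere S^2.)

Hence the Betti numbers are b_0 = 1, b_1 = 0, b_2 = 1.

b_0 = 1, b_1 = 0, b_2 = 1.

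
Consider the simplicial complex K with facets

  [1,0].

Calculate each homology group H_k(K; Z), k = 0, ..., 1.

H_0 = Z,  H_1 = 0.

Order the vertices as 0 < 1. Listing each simplex with vertices in this order, K has dimension 1 with simplices:

  0-simplices (2): [0], [1]
  1-simplices (1): [0,1]

giving chain groups C_0 ≅ Z^2, C_1 ≅ Z^1.

The boundary map ∂_1: C_1 → C_0 maps an edge to its endpoints' difference, ∂[p,q] = q − p.
As a 2×1 matrix over Z this has rank 1, with invariant factors (1).

Computing H_k = (kernel of ∂_k) / (image of ∂_{k+1}):

  H_0: rank C_0 − rank ∂_1 = 2 − 1 = 1, and the invariant factors of ∂_1 are all 1, so H_0 ≅ Z.
  H_1: rank ker ∂_1 − rank ∂_2 = (1 − 1) − 0 = 0, and there is no ∂_2, so H_1 ≅ 0.

As a check, the Euler characteristic is 2 − 1 = 1, which agrees with 1 − 0 = 1.
(K is a triangulation of the 1-simplex.)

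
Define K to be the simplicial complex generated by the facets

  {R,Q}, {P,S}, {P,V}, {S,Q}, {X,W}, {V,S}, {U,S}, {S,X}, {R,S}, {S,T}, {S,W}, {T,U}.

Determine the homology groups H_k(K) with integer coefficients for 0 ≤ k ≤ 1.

Order the vertices as P < Q < R < S < T < U < V < W < X. Listing each simplex with vertices in this order, K has dimension 1 with simplices:

  0-simplices (9): P, Q, R, S, T, U, V, W, X
  1-simplices (12): PS, PV, QR, QS, RS, ST, SU, SV, SW, SX, TU, WX

so the chain groups are C_0 ≅ Z^9, C_1 ≅ Z^12.

The boundary map ∂_1: C_1 → C_0 maps an edge to its endpoints' difference, ∂[p,q] = q − p. For instance
  ∂SU = U − S.
The resulting 9×12 matrix has rank 8, and its Smith normal form has invariant factors (1,1,1,1,1,1,1,1).

Reading off H_k = ker ∂_k / im ∂_{k+1}:

  H_0: rank C_0 − rank ∂_1 = 9 − 8 = 1, and the invariant factors of ∂_1 are all 1, so H_0 = Z.
  H_1: rank ker ∂_1 − rank ∂_2 = (12 − 8) − 0 = 4, and there is no ∂_2, so H_1 = Z^4.

H_0 ≅ Z,  H_1 ≅ Z^4.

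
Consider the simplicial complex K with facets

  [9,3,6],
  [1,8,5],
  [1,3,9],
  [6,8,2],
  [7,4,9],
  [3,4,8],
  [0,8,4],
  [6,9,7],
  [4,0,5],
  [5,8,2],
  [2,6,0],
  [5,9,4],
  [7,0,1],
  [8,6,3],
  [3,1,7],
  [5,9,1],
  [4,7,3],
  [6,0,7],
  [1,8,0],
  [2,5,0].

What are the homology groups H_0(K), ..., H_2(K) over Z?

H_0 ≅ Z,  H_1 ≅ Z × Z/2,  H_2 = 0.

K has 10 vertices, 30 edges, 20 triangles.
rank ∂_0 = 0, rank ∂_1 = 9 ⇒ b_0 = 10 − 0 − 9 = 1; all invariant factors of ∂_1 are 1 so no torsion. So H_0 ≅ Z.
rank ∂_1 = 9, rank ∂_2 = 20 ⇒ b_1 = 30 − 9 − 20 = 1; ∂_2 has invariant factor(s) [2] giving torsion. So H_1 ≅ Z × Z/2.
rank ∂_2 = 20, rank ∂_3 = 0 ⇒ b_2 = 20 − 20 − 0 = 0. So H_2 ≅ 0.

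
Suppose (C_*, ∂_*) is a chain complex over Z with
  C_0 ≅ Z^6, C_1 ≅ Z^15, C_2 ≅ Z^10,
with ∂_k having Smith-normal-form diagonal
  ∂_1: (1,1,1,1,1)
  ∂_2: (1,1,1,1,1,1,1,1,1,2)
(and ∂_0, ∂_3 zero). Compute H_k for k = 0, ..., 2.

H_0 ≅ Z,  H_1 ≅ Z_2,  H_2 = 0.

H_0: b_0 = 6 − 0 − 5 = 1; torsion from ∂_1 factors > 1: none. So H_0 ≅ Z.
H_1: b_1 = 15 − 5 − 10 = 0; torsion from ∂_2 factors > 1: [2]. So H_1 ≅ Z_2.
H_2: b_2 = 10 − 10 − 0 = 0; torsion from ∂_3 factors > 1: none. So H_2 ≅ 0.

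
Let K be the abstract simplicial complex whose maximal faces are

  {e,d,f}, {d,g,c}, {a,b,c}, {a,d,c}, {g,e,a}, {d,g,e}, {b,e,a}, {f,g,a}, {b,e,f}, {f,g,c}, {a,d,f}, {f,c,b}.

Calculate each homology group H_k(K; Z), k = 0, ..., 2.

Take the total order a < b < c < d < e < f < g on the vertex set. Then K (dimension 2) consists of the simplices:

  0-simplices (7): a, b, c, d, e, f, g
  1-simplices (18): ab, ac, ad, ae, af, ag, bc, be, bf, cd, cf, cg, de, df, dg, ef, eg, fg
  2-simplices (12): abc, abe, acd, adf, aeg, afg, bcf, bef, cdg, cfg, def, deg

giving chain groups C_0 ≅ Z^7, C_1 ≅ Z^18, C_2 ≅ Z^12.

The boundary map ∂_1: C_1 → C_0 is given by ∂[p,q] = [q] − [p].
The resulting 7×18 matrix has rank 6, and its Smith normal form has invariant factors (1,1,1,1,1,1).

The boundary map ∂_2: C_2 → C_1 sends each 2-simplex [p,q,r] to [q,r] − [p,r] + [p,q]. For instance
  ∂abe = be − ae + ab,
  ∂cfg = fg − cg + cf.
The resulting 18×12 matrix has rank 12, and its Smith normal form has invariant factors (1,1,1,1,1,1,1,1,1,1,1,2).

Reading off H_k = ker ∂_k / im ∂_{k+1}:

  H_0: rank C_0 − rank ∂_1 = 7 − 6 = 1, and the invariant factors of ∂_1 are all 1, so H_0 ≅ Z.
  H_1: rank ker ∂_1 − rank ∂_2 = (18 − 6) − 12 = 0, and ∂_2 has invariant factor 2 > 1, so H_1 ≅ Z/2Z.
  H_2: rank ker ∂_2 − rank ∂_3 = (12 − 12) − 0 = 0, and there is no ∂_3, so H_2 ≅ 0.

H_0 ≅ Z,  H_1 ≅ Z/2Z,  H_2 = 0.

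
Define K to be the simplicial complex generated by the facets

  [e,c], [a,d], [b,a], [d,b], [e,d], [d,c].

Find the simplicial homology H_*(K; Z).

Order the vertices as a < b < c < d < e. Listing each simplex with vertices in this order, K has dimension 1 with simplices:

  0-simplices (5): a, b, c, d, e
  1-simplices (6): ab, ad, bd, cd, ce, de

so the chain groups are C_0 ≅ Z^5, C_1 ≅ Z^6.

Boundary ∂_1: C_1 → C_0 sends each edge [p,q] (with p < q) to q − p. For instance
  ∂cd = d − c.
The 5×6 boundary matrix has rank 4 and Smith normal form diag(1,1,1,1).

Now H_k = ker ∂_k / im ∂_{k+1}, so:

  H_0: rank C_0 − rank ∂_1 = 5 − 4 = 1, and the invariant factors of ∂_1 are all 1, so H_0 = Z.
  H_1: rank ker ∂_1 − rank ∂_2 = (6 − 4) − 0 = 2, and there is no ∂_2, so H_1 = Z^2.

(K is a triangulation of a wedge of 2 circles.)

H_0 = Z,  H_1 = Z^2.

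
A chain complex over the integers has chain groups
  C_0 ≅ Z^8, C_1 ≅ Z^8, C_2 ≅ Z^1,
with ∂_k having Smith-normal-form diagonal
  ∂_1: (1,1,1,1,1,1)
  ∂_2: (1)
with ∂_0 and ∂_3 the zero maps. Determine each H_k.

H_0: b_0 = 8 − 0 − 6 = 2; torsion from ∂_1 factors > 1: none. So H_0 ≅ Z^2.
H_1: b_1 = 8 − 6 − 1 = 1; torsion from ∂_2 factors > 1: none. So H_1 ≅ Z.
H_2: b_2 = 1 − 1 − 0 = 0; torsion from ∂_3 factors > 1: none. So H_2 ≅ 0.

H_0 ≅ Z^2,  H_1 ≅ Z,  H_2 = 0.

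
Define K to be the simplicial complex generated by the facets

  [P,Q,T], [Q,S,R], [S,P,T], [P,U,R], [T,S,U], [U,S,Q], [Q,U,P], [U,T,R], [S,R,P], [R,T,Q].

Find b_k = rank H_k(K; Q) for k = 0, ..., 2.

b_0 = 1, b_1 = 0, b_2 = 0.

Take the total order P < Q < R < S < T < U on the vertex set. Then K (dimension 2) consists of the simplices:

  0-simplices (6): P, Q, R, S, T, U
  1-simplices (15): PQ, PR, PS, PT, PU, QR, QS, QT, QU, RS, RT, RU, ST, SU, TU
  2-simplices (10): PQT, PQU, PRS, PRU, PST, QRS, QRT, QSU, RTU, STU

Hence C_0 ≅ Z^6, C_1 ≅ Z^15, C_2 ≅ Z^10.

∂_1: C_1 → C_0 sends each edge [p,q] (with p < q) to q − p. For instance
  ∂PR = R − P.
The 6×15 boundary matrix has rank 5 and Smith normal form diag(1,1,1,1,1).

∂_2: C_2 → C_1 maps a triangle to the signed sum of its edges. For instance
  ∂PST = ST − PT + PS,
  ∂QSU = SU − QU + QS.
The 15×10 boundary matrix has rank 10 and Smith normal form diag(1,1,1,1,1,1,1,1,1,2).

Computing H_k = (kernel of ∂_k) / (image of ∂_{k+1}):

  H_0: rank C_0 − rank ∂_1 = 6 − 5 = 1, and the invariant factors of ∂_1 are all 1, so H_0 ≅ Z.
  H_1: rank ker ∂_1 − rank ∂_2 = (15 − 5) − 10 = 0, and ∂_2 has invariant factor 2 > 1, so H_1 ≅ Z/2.
  H_2: rank ker ∂_2 − rank ∂_3 = (10 − 10) − 0 = 0, and there is no ∂_3, so H_2 ≅ 0.

Hence the Betti numbers are b_0 = 1, b_1 = 0, b_2 = 0.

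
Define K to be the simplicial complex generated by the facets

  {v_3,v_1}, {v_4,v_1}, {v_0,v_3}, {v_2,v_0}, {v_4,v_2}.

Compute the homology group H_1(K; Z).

H_1 = Z.

Fix the vertex order v_0 < v_1 < v_2 < v_3 < v_4 and write every simplex with vertices in increasing order. Then dim K = 1 and the simplices of K are:

  0-simplices (5): [v_0], [v_1], [v_2], [v_3], [v_4]
  1-simplices (5): [v_0,v_2], [v_0,v_3], [v_1,v_3], [v_1,v_4], [v_2,v_4]

so the chain groups are C_0 ≅ Z^5, C_1 ≅ Z^5.

Boundary ∂_1: C_1 → C_0 maps an edge to its endpoints' difference, ∂[p,q] = q − p. For instance
  ∂[v_1,v_3] = [v_3] − [v_1].
This gives a 5×5 integer matrix of rank 4; reducing to Smith normal form yields diagonal entries (1,1,1,1).

Reading off H_k = ker ∂_k / im ∂_{k+1}:

  H_1: rank ker ∂_1 − rank ∂_2 = (5 − 4) − 0 = 1, and there is no ∂_2, so H_1 ≅ Z.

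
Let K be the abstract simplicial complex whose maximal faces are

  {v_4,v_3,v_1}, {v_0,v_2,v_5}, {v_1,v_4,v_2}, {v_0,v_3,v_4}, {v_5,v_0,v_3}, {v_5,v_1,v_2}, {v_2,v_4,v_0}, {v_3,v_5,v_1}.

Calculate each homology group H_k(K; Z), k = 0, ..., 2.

Take the total order v_0 < v_1 < v_2 < v_3 < v_4 < v_5 on the vertex set. Then K (dimension 2) consists of the simplices:

  0-simplices (6): [v_0], [v_1], [v_2], [v_3], [v_4], [v_5]
  1-simplices (12): [v_0,v_2], [v_0,v_3], [v_0,v_4], [v_0,v_5], [v_1,v_2], [v_1,v_3], [v_1,v_4], [v_1,v_5], [v_2,v_4], [v_2,v_5], [v_3,v_4], [v_3,v_5]
  2-simplices (8): [v_0,v_2,v_4], [v_0,v_2,v_5], [v_0,v_3,v_4], [v_0,v_3,v_5], [v_1,v_2,v_4], [v_1,v_2,v_5], [v_1,v_3,v_4], [v_1,v_3,v_5]

so the chain groups are C_0 ≅ Z^6, C_1 ≅ Z^12, C_2 ≅ Z^8.

The boundary map ∂_1: C_1 → C_0 sends each edge [p,q] (with p < q) to q − p.
This gives a 6×12 integer matrix of rank 5; reducing to Smith normal form yields diagonal entries (1,1,1,1,1).

Boundary ∂_2: C_2 → C_1 sends each 2-simplex [p,q,r] to [q,r] − [p,r] + [p,q]. For instance
  ∂[v_0,v_2,v_5] = [v_2,v_5] − [v_0,v_5] + [v_0,v_2],
  ∂[v_1,v_2,v_5] = [v_2,v_5] − [v_1,v_5] + [v_1,v_2].
This gives a 12×8 integer matrix of rank 7; reducing to Smith normal form yields diagonal entries (1,1,1,1,1,1,1).

Reading off H_k = ker ∂_k / im ∂_{k+1}:

  H_0: rank C_0 − rank ∂_1 = 6 − 5 = 1, and the invariant factors of ∂_1 are all 1, so H_0 = Z.
  H_1: rank ker ∂_1 − rank ∂_2 = (12 − 5) − 7 = 0, and the invariant factors of ∂_2 are all 1, so H_1 = 0.
  H_2: rank ker ∂_2 − rank ∂_3 = (8 − 7) − 0 = 1, and there is no ∂_3, so H_2 = Z.

H_0 ≅ Z,  H_1 = 0,  H_2 ≅ Z.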